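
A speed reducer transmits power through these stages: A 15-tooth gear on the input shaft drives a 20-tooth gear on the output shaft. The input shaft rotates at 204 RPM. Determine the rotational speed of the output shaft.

gear mesh 20/15 = 1.3333 → 204/1.3333 = 153 RPM

153 RPM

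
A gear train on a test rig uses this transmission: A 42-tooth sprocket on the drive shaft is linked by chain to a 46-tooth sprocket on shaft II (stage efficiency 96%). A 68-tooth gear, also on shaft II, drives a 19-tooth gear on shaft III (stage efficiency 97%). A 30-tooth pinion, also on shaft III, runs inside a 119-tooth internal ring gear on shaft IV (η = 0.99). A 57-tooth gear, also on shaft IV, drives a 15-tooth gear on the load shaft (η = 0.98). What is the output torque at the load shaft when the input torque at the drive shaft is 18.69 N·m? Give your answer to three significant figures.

After the chain (46/42): 18.69 × 1.0952 × 0.96 = 19.651 N·m
After the gear mesh (19/68): 19.651 × 0.27941 × 0.97 = 5.3261 N·m
After the internal gear (119/30): 5.3261 × 3.9667 × 0.99 = 20.915 N·m
After the gear mesh (15/57): 20.915 × 0.26316 × 0.98 = 5.394 N·m

5.39 N·m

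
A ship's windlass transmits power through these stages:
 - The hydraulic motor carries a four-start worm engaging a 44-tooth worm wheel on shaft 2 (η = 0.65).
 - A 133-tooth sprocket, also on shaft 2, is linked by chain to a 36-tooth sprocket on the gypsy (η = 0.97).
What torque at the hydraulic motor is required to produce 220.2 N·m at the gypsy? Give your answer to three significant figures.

Overall ratio R = 11 × 0.27068 = 2.9774; overall efficiency η = 0.65 × 0.97 = 0.6305.
Input torque = output torque / (R × η) = 220.2 / (2.9774 × 0.6305) = 117.3 N·m.

117 N·m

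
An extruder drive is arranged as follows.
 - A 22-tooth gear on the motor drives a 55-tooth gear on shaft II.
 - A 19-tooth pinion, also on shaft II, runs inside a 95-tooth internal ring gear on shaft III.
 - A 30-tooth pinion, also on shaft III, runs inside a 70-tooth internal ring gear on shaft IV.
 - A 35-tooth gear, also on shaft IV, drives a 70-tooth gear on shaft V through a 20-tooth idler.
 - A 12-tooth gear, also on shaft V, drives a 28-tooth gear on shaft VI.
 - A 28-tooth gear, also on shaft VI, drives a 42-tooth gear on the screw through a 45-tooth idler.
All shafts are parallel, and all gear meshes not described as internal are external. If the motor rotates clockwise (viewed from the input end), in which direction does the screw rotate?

the motor → shaft II: external mesh, 1 reversal → CCW.
shaft II → shaft III: internal mesh, same direction → CCW.
shaft III → shaft IV: internal mesh, same direction → CCW.
shaft IV → shaft V: driver → idler → driven is 2 external meshes, 2 reversals → CCW.
shaft V → shaft VI: external mesh, 1 reversal → CW.
shaft VI → the screw: driver → idler → driven is 2 external meshes, 2 reversals → CW.
6 reversals in total — an even number — so the screw turns the same way as the motor.

clockwise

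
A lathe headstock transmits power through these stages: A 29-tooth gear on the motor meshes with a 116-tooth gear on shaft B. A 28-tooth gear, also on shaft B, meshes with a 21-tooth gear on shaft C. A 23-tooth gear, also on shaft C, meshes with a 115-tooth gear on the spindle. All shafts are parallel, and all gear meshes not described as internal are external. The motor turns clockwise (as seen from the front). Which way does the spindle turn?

counterclockwise

the motor → shaft B: external mesh, 1 reversal → CCW.
shaft B → shaft C: external mesh, 1 reversal → CW.
shaft C → the spindle: external mesh, 1 reversal → CCW.
3 reversals in total — an odd number — so the spindle turns opposite to the motor.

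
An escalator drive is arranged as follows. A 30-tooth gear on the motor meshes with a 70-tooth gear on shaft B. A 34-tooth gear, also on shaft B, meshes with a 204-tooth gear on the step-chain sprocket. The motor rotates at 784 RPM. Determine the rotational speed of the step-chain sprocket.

56 RPM

the motor → shaft B (gear mesh, 70/30): 784 ÷ 2.3333 = 336 RPM
shaft B → the step-chain sprocket (gear mesh, 204/34): 336 ÷ 6 = 56 RPM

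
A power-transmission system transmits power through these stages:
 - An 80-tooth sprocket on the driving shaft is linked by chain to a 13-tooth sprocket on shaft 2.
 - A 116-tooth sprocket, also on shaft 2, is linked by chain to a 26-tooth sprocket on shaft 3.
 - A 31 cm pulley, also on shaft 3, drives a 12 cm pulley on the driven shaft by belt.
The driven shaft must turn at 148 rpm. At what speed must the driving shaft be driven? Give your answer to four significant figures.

Overall ratio R = 0.1625 × 0.22414 × 0.3871 = 0.014099.
Required input speed = output speed × R = 148 × 0.014099 = 2.0867 rpm.

2.087 rpm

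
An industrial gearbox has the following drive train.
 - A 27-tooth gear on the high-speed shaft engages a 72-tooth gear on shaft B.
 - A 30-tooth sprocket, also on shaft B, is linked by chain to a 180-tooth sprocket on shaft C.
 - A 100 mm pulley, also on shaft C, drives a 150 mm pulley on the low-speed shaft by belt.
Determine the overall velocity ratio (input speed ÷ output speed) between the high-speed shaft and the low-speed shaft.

24

Each stage contributes driven/driver: gear mesh 72/27 = 2.6667, chain 180/30 = 6, belt 150/100 = 1.5.
Overall: 2.6667 × 6 × 1.5 = 24.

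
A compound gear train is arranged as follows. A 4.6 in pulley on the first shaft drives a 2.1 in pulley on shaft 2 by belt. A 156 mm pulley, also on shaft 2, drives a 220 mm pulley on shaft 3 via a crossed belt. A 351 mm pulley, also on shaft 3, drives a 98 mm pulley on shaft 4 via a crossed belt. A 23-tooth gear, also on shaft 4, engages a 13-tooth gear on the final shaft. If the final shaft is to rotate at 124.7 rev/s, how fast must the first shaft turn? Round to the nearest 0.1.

Overall ratio R = 0.45652 × 1.4103 × 0.2792 × 0.56522 = 0.1016.
Required input speed = output speed × R = 124.7 × 0.1016 = 12.67 rev/s.

12.7 rev/s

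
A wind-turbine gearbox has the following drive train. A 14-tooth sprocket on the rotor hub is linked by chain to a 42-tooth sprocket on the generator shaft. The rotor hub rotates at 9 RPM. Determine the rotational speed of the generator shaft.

3 RPM

the rotor hub → the generator shaft (chain, 42/14): 9 ÷ 3 = 3 RPM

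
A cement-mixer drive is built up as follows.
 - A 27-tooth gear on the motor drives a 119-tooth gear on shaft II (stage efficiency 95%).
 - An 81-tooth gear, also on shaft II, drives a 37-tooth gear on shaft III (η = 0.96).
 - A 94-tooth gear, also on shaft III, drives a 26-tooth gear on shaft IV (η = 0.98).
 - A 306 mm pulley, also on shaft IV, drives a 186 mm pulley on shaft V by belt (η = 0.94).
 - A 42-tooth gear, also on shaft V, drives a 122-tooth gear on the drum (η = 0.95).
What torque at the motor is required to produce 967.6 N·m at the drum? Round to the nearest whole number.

1233 N·m

Overall ratio R = 4.4074 × 0.45679 × 0.2766 × 0.60784 × 2.9048 = 0.98321; overall efficiency η = 0.95 × 0.96 × 0.98 × 0.94 × 0.95 = 0.7981.
Input torque = output torque / (R × η) = 967.6 / (0.98321 × 0.7981) = 1233 N·m.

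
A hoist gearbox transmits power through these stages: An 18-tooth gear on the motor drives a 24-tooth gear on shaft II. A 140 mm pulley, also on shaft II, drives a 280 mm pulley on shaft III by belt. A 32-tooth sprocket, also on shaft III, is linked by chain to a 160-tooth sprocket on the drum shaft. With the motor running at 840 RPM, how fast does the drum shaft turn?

the motor → shaft II (gear mesh, 24/18): 840 ÷ 1.3333 = 630 RPM
shaft II → shaft III (belt, 280/140): 630 ÷ 2 = 315 RPM
shaft III → the drum shaft (chain, 160/32): 315 ÷ 5 = 63 RPM

63 RPM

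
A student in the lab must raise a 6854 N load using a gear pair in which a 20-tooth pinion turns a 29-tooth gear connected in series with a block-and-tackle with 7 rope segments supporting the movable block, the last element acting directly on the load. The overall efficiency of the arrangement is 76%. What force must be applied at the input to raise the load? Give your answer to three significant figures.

889 N

Gear pair MA = 29/20 = 1.45.
Block-and-tackle MA = number of supporting rope parts = 7.
Combined ideal MA = 1.45 × 7 = 10.15.
Actual MA = 10.15 × 0.76 = 7.714.
Effort = load / actual MA = 6854 / 7.714 = 888.51 N.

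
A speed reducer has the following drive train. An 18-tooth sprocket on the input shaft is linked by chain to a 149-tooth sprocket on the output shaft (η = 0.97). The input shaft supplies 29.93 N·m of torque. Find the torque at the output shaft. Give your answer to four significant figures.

chain 149/18 = 8.2778 → τ = 29.93·8.2778·0.97 = 240.32 N·m

240.3 N·m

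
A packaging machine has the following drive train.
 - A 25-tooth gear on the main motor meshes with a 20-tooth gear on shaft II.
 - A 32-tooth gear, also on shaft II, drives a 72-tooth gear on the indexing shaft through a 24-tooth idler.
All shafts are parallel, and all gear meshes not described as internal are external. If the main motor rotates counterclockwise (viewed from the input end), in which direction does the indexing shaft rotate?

the main motor → shaft II: external mesh, 1 reversal → CW.
shaft II → the indexing shaft: driver → idler → driven is 2 external meshes, 2 reversals → CW.
3 reversals in total — an odd number — so the indexing shaft turns opposite to the main motor.

clockwise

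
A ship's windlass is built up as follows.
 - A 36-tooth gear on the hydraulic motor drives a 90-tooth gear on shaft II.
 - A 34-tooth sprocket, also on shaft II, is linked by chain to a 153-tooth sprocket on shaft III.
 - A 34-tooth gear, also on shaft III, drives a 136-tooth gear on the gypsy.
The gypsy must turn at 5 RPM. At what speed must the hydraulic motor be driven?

Overall ratio R = 2.5 × 4.5 × 4 = 45.
Required input speed = output speed × R = 5 × 45 = 225 RPM.

225 RPM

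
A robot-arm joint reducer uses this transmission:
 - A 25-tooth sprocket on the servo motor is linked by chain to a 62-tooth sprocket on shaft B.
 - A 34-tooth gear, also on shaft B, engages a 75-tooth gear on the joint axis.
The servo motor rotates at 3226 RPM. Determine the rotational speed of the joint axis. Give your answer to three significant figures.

590 RPM

chain 62/25 = 2.48 → 3226/2.48 = 1300.8 RPM
gear mesh 75/34 = 2.2059 → 1300.8/2.2059 = 589.7 RPM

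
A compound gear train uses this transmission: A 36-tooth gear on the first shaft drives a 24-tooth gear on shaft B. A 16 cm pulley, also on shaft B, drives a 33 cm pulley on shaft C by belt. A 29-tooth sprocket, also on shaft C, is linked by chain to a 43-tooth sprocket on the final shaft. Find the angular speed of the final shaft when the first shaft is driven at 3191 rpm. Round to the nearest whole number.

1565 rpm

gear mesh 24/36 = 0.66667 → 3191/0.66667 = 4786.5 rpm
belt 33/16 = 2.0625 → 4786.5/2.0625 = 2320.7 rpm
chain 43/29 = 1.4828 → 2320.7/1.4828 = 1565.1 rpm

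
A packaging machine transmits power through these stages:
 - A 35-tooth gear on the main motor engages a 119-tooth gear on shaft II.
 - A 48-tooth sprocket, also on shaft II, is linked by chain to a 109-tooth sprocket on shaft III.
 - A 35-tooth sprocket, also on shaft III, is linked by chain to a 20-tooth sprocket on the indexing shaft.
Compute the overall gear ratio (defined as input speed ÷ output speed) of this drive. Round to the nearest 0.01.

Each stage contributes driven/driver: gear mesh 119/35 = 3.4, chain 109/48 = 2.2708, chain 20/35 = 0.57143.
Overall: 3.4 × 2.2708 × 0.57143 = 4.4119.

4.41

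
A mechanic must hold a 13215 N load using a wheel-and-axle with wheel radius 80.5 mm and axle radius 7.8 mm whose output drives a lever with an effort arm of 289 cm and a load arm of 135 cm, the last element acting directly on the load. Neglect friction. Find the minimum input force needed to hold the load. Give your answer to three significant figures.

598 N

Wheel-and-axle MA = R/r = 80.5/7.8 = 10.321.
Lever MA = effort arm / load arm = 289/135 = 2.1407.
Combined ideal MA = 10.321 × 2.1407 = 22.094.
Effort = load / MA = 13215 / 22.094 = 598.14 N.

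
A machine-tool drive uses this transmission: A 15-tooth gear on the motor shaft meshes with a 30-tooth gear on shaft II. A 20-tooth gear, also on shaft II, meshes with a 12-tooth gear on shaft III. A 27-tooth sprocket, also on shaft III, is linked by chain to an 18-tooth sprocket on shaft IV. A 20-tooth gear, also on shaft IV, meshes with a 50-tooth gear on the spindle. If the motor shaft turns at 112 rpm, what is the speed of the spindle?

56 rpm

Gear mesh: ratio = 30/15 = 2, so shaft II turns at 112 / 2 = 56 rpm.
Gear mesh: ratio = 12/20 = 0.6, so shaft III turns at 56 / 0.6 = 93.333 rpm.
Chain: ratio = 18/27 = 0.66667, so shaft IV turns at 93.333 / 0.66667 = 140 rpm.
Gear mesh: ratio = 50/20 = 2.5, so the spindle turns at 140 / 2.5 = 56 rpm.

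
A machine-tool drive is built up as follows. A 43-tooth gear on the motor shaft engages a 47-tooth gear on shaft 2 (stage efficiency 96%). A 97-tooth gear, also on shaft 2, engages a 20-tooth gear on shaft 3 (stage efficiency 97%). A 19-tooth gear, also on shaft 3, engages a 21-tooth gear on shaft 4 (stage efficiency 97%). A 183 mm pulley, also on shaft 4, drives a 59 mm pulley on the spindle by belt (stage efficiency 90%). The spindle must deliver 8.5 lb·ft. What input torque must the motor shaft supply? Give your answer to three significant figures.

130 lb·ft

Overall ratio R = 1.093 × 0.20619 × 1.1053 × 0.3224 = 0.080307; overall efficiency η = 0.96 × 0.97 × 0.97 × 0.90 = 0.8129.
Input torque = output torque / (R × η) = 8.5 / (0.080307 × 0.8129) = 130.2 lb·ft.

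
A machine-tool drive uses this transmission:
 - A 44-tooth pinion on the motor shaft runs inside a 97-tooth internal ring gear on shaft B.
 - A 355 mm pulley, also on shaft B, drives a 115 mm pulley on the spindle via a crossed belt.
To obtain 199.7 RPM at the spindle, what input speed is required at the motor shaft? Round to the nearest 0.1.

142.6 RPM

Overall ratio R = 2.2045 × 0.32394 = 0.71415.
Required input speed = output speed × R = 199.7 × 0.71415 = 142.62 RPM.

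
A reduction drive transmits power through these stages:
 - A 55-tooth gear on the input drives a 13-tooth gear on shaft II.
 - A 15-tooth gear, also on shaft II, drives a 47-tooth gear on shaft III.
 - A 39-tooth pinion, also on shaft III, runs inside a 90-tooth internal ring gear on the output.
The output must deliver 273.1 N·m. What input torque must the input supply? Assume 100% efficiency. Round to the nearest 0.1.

159.8 N·m

Overall ratio R = 0.23636 × 3.1333 × 2.3077 = 1.7091.
Input torque = output torque / R = 273.1 / 1.7091 = 159.79 N·m.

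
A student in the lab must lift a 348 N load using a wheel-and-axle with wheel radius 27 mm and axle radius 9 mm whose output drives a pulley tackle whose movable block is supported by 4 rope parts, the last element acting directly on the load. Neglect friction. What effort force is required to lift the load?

29 N

Wheel-and-axle MA = R/r = 27/9 = 3.
Block-and-tackle MA = number of supporting rope parts = 4.
Combined ideal MA = 3 × 4 = 12.
Effort = load / MA = 348 / 12 = 29 N.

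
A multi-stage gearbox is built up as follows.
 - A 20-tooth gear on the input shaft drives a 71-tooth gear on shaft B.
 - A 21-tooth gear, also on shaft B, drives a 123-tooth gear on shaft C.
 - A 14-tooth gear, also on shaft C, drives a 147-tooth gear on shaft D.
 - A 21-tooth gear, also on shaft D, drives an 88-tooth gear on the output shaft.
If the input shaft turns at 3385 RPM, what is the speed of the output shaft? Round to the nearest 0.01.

gear mesh 71/20 = 3.55 → 3385/3.55 = 953.52 RPM
gear mesh 123/21 = 5.8571 → 953.52/5.8571 = 162.8 RPM
gear mesh 147/14 = 10.5 → 162.8/10.5 = 15.504 RPM
gear mesh 88/21 = 4.1905 → 15.504/4.1905 = 3.6999 RPM

3.70 RPM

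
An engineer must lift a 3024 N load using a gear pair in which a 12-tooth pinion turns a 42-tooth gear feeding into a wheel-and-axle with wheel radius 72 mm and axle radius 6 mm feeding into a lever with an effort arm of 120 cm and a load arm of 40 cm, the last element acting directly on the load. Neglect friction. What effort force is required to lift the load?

Gear pair MA = 42/12 = 3.5.
Wheel-and-axle MA = R/r = 72/6 = 12.
Lever MA = effort arm / load arm = 120/40 = 3.
Combined ideal MA = 3.5 × 12 × 3 = 126.
Effort = load / MA = 3024 / 126 = 24 N.

24 N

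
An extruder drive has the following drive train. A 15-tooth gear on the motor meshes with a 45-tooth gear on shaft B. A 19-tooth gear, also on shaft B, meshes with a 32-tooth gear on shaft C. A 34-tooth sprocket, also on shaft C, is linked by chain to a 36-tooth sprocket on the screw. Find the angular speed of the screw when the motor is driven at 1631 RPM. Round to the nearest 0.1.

304.9 RPM

the motor → shaft B (gear mesh, 45/15): 1631 ÷ 3 = 543.67 RPM
shaft B → shaft C (gear mesh, 32/19): 543.67 ÷ 1.6842 = 322.8 RPM
shaft C → the screw (chain, 36/34): 322.8 ÷ 1.0588 = 304.87 RPM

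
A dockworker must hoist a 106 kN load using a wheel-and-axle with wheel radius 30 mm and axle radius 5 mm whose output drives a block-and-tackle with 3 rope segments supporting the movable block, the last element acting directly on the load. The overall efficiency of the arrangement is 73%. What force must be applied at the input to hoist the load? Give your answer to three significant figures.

8.07 kN

Wheel-and-axle MA = R/r = 30/5 = 6.
Block-and-tackle MA = number of supporting rope parts = 3.
Combined ideal MA = 6 × 3 = 18.
Actual MA = 18 × 0.73 = 13.14.
Effort = load / actual MA = 106 / 13.14 = 8.067 kN.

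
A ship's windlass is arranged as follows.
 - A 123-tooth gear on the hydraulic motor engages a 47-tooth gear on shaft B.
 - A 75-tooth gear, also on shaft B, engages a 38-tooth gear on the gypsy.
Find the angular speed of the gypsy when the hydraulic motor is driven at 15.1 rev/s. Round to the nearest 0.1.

Gear mesh: ratio = 47/123 = 0.38211, so shaft B turns at 15.1 / 0.38211 = 39.517 rev/s.
Gear mesh: ratio = 38/75 = 0.50667, so the gypsy turns at 39.517 / 0.50667 = 77.994 rev/s.

78.0 rev/s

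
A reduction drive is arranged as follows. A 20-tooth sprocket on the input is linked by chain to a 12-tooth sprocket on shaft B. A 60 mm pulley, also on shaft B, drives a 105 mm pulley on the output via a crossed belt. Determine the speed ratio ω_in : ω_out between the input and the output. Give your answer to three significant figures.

1.05

Each stage contributes driven/driver: chain 12/20 = 0.6, belt 105/60 = 1.75.
Overall: 0.6 × 1.75 = 1.05.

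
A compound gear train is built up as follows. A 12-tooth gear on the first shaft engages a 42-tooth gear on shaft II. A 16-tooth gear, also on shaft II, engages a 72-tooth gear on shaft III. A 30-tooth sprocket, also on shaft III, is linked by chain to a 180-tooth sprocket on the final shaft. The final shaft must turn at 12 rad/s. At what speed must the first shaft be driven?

1134 rad/s

Overall ratio R = 3.5 × 4.5 × 6 = 94.5.
Required input speed = output speed × R = 12 × 94.5 = 1134 rad/s.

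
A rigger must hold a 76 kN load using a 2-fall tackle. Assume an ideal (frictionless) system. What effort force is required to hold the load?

Block-and-tackle MA = number of supporting rope parts = 2.
Effort = load / MA = 76 / 2 = 38 kN.

38 kN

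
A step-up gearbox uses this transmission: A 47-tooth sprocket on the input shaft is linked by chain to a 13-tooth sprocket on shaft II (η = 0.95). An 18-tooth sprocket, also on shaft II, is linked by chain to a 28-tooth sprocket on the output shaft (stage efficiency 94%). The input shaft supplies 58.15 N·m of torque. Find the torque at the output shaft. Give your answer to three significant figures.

22.3 N·m

chain 13/47 = 0.2766 → τ = 58.15·0.2766·0.95 = 15.28 N·m
chain 28/18 = 1.5556 → τ = 15.28·1.5556·0.94 = 22.343 N·m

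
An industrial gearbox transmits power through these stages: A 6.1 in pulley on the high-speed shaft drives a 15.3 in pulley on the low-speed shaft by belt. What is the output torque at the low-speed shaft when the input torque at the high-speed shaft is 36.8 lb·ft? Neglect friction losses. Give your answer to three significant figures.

92.3 lb·ft

belt 15.3/6.1 = 2.5082 → τ = 36.8·2.5082 = 92.302 lb·ft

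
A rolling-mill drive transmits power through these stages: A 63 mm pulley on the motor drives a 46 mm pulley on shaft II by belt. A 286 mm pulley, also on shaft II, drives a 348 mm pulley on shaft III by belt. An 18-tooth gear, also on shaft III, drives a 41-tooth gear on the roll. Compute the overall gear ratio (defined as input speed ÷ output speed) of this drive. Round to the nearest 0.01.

2.02

Each stage contributes driven/driver: belt 46/63 = 0.73016, belt 348/286 = 1.2168, gear mesh 41/18 = 2.2778.
Overall: 0.73016 × 1.2168 × 2.2778 = 2.0237.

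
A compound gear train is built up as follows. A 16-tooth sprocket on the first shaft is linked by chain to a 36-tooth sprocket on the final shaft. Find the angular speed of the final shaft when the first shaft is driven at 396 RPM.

176 RPM

chain 36/16 = 2.25 → 396/2.25 = 176 RPM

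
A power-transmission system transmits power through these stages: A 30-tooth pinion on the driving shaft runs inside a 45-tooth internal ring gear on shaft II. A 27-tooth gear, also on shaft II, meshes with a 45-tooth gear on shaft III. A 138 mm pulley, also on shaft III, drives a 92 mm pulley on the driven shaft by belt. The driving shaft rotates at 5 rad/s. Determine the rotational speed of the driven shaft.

internal gear 45/30 = 1.5 → 5/1.5 = 3.3333 rad/s
gear mesh 45/27 = 1.6667 → 3.3333/1.6667 = 2 rad/s
belt 92/138 = 0.66667 → 2/0.66667 = 3 rad/s

3 rad/s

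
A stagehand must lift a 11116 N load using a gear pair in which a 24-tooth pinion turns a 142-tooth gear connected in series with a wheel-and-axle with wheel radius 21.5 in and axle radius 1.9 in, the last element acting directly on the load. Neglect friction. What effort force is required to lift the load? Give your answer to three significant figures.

Gear pair MA = 142/24 = 5.9167.
Wheel-and-axle MA = R/r = 21.5/1.9 = 11.316.
Combined ideal MA = 5.9167 × 11.316 = 66.952.
Effort = load / MA = 11116 / 66.952 = 166.03 N.

166 N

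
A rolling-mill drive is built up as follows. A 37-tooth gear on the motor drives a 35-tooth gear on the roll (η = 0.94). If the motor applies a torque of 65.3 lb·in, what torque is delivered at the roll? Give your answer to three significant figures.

58.1 lb·in

After the gear mesh (35/37): 65.3 × 0.94595 × 0.94 = 58.064 lb·in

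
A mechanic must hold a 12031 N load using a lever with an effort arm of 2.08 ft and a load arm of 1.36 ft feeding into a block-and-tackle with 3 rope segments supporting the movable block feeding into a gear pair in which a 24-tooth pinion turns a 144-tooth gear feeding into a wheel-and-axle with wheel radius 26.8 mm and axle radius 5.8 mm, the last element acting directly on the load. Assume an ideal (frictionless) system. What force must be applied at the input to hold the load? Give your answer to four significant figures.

Lever MA = effort arm / load arm = 2.08/1.36 = 1.5294.
Block-and-tackle MA = number of supporting rope parts = 3.
Gear pair MA = 144/24 = 6.
Wheel-and-axle MA = R/r = 26.8/5.8 = 4.6207.
Combined ideal MA = 1.5294 × 3 × 6 × 4.6207 = 127.2.
Effort = load / MA = 12031 / 127.2 = 94.58 N.

94.58 N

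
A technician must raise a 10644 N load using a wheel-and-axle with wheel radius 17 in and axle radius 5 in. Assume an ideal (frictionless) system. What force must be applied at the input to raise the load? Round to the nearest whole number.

3131 N

Wheel-and-axle MA = R/r = 17/5 = 3.4.
Effort = load / MA = 10644 / 3.4 = 3130.6 N.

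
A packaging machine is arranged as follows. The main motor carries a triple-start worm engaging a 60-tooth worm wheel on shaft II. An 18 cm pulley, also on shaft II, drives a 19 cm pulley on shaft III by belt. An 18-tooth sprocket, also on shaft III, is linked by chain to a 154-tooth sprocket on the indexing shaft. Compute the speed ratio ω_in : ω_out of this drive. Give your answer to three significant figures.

181

Each stage contributes driven/driver: worm 60/3 = 20, belt 19/18 = 1.0556, chain 154/18 = 8.5556.
Overall: 20 × 1.0556 × 8.5556 = 180.62.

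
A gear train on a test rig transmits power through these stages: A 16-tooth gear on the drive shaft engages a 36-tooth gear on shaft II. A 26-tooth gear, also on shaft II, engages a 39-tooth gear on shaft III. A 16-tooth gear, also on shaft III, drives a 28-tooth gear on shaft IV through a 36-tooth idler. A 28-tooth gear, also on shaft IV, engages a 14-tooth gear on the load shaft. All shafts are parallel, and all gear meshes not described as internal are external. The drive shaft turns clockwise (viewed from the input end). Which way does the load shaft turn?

anticlockwise

the drive shaft → shaft II: external mesh, 1 reversal → CCW.
shaft II → shaft III: external mesh, 1 reversal → CW.
shaft III → shaft IV: driver → idler → driven is 2 external meshes, 2 reversals → CW.
shaft IV → the load shaft: external mesh, 1 reversal → CCW.
5 reversals in total — an odd number — so the load shaft turns opposite to the drive shaft.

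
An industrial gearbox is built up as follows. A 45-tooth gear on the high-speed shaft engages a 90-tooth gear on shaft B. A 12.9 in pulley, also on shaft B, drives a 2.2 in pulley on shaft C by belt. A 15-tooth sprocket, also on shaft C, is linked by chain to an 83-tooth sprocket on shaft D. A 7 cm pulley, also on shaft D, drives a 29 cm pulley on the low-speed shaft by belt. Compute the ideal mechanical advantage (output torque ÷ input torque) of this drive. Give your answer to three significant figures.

7.82

Each stage contributes driven/driver: gear mesh 90/45 = 2, belt 2.2/12.9 = 0.17054, chain 83/15 = 5.5333, belt 29/7 = 4.1429.
Overall: 2 × 0.17054 × 5.5333 × 4.1429 = 7.819.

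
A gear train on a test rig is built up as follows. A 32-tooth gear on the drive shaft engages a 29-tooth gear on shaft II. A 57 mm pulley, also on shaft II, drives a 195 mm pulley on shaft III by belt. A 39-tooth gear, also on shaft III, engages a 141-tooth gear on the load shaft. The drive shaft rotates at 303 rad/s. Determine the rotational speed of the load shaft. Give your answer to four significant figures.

27.03 rad/s

the drive shaft → shaft II (gear mesh, 29/32): 303 ÷ 0.90625 = 334.34 rad/s
shaft II → shaft III (belt, 195/57): 334.34 ÷ 3.4211 = 97.732 rad/s
shaft III → the load shaft (gear mesh, 141/39): 97.732 ÷ 3.6154 = 27.032 rad/s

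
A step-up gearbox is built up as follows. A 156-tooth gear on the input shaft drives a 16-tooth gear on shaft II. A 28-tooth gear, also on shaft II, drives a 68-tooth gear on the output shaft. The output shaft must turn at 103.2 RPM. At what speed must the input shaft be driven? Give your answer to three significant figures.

25.7 RPM

Overall ratio R = 0.10256 × 2.4286 = 0.24908.
Required input speed = output speed × R = 103.2 × 0.24908 = 25.705 RPM.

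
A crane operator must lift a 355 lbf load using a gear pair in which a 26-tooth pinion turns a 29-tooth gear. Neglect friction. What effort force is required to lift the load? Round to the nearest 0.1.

318.3 lbf

Gear pair MA = 29/26 = 1.1154.
Effort = load / MA = 355 / 1.1154 = 318.28 lbf.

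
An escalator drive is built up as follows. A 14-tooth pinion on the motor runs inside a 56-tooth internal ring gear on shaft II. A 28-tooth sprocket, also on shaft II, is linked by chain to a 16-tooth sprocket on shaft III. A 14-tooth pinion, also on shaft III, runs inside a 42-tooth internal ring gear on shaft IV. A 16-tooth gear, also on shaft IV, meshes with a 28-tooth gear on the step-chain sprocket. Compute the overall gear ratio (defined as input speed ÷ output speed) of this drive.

12

Each stage contributes driven/driver: internal gear 56/14 = 4, chain 16/28 = 0.57143, internal gear 42/14 = 3, gear mesh 28/16 = 1.75.
Overall: 4 × 0.57143 × 3 × 1.75 = 12.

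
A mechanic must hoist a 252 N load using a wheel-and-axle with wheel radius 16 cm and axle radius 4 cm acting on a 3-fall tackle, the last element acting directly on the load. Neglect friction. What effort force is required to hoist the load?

21 N

Wheel-and-axle MA = R/r = 16/4 = 4.
Block-and-tackle MA = number of supporting rope parts = 3.
Combined ideal MA = 4 × 3 = 12.
Effort = load / MA = 252 / 12 = 21 N.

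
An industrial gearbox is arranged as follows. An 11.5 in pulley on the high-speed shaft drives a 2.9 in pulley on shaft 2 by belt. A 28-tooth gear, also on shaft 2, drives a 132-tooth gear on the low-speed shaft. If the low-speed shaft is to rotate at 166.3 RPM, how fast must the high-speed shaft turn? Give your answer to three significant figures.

Overall ratio R = 0.25217 × 4.7143 = 1.1888.
Required input speed = output speed × R = 166.3 × 1.1888 = 197.7 RPM.

198 RPM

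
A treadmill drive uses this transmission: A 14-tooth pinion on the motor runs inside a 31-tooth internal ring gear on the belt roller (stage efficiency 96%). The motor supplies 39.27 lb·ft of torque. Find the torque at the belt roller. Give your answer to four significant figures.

After the internal gear (31/14): 39.27 × 2.2143 × 0.96 = 83.477 lb·ft

83.48 lb·ft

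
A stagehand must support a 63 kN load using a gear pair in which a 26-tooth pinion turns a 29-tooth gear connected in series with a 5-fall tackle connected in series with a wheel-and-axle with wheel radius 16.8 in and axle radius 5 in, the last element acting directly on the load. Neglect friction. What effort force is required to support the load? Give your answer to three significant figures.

3.36 kN

Gear pair MA = 29/26 = 1.1154.
Block-and-tackle MA = number of supporting rope parts = 5.
Wheel-and-axle MA = R/r = 16.8/5 = 3.36.
Combined ideal MA = 1.1154 × 5 × 3.36 = 18.738.
Effort = load / MA = 63 / 18.738 = 3.3621 kN.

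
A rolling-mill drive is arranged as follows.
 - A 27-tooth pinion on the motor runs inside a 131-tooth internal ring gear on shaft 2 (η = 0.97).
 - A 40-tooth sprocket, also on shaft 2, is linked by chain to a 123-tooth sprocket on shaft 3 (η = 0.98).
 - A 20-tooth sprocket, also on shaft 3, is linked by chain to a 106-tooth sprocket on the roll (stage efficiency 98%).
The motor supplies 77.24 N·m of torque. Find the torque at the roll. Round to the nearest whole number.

5690 N·m

internal gear 131/27 = 4.8519 → τ = 77.24·4.8519·0.97 = 363.51 N·m
chain 123/40 = 3.075 → τ = 363.51·3.075·0.98 = 1095.5 N·m
chain 106/20 = 5.3 → τ = 1095.5·5.3·0.98 = 5689.8 N·m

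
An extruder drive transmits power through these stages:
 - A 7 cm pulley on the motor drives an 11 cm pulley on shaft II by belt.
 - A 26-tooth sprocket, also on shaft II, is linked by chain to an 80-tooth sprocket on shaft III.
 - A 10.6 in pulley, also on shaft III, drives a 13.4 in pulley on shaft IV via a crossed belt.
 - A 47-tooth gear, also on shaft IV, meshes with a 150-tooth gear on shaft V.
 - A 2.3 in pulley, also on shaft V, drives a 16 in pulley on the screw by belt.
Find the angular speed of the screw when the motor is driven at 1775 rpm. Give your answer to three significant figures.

13.1 rpm

Belt: ratio = 11/7 = 1.5714, so shaft II turns at 1775 / 1.5714 = 1129.5 rpm.
Chain: ratio = 80/26 = 3.0769, so shaft III turns at 1129.5 / 3.0769 = 367.1 rpm.
Belt: ratio = 13.4/10.6 = 1.2642, so shaft IV turns at 367.1 / 1.2642 = 290.39 rpm.
Gear mesh: ratio = 150/47 = 3.1915, so shaft V turns at 290.39 / 3.1915 = 90.99 rpm.
Belt: ratio = 16/2.3 = 6.9565, so the screw turns at 90.99 / 6.9565 = 13.08 rpm.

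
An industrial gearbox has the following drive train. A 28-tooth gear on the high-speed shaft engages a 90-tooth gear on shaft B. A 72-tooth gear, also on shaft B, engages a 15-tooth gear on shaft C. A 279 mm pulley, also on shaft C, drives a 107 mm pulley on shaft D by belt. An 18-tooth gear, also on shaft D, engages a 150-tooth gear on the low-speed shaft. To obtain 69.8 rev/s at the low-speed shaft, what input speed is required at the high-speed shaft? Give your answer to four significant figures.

Overall ratio R = 3.2143 × 0.20833 × 0.38351 × 8.3333 = 2.1401.
Required input speed = output speed × R = 69.8 × 2.1401 = 149.38 rev/s.

149.4 rev/s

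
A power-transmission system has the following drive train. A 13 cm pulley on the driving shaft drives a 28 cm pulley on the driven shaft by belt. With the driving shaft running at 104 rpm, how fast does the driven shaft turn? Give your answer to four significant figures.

48.29 rpm

Belt: ratio = 28/13 = 2.1538, so the driven shaft turns at 104 / 2.1538 = 48.286 rpm.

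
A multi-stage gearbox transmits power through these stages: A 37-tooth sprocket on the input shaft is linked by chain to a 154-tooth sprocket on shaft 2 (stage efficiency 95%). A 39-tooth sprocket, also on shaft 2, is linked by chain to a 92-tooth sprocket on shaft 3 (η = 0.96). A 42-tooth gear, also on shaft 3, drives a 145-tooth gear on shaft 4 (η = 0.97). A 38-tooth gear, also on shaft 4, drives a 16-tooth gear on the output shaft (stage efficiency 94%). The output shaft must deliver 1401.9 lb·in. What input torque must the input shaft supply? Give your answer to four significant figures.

118.1 lb·in

Overall ratio R = 4.1622 × 2.359 × 3.4524 × 0.42105 = 14.272; overall efficiency η = 0.95 × 0.96 × 0.97 × 0.94 = 0.8316.
Input torque = output torque / (R × η) = 1401.9 / (14.272 × 0.8316) = 118.12 lb·in.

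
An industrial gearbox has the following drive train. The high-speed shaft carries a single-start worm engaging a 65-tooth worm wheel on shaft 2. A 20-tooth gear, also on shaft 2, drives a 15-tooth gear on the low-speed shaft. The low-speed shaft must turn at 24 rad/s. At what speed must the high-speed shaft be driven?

1170 rad/s

Overall ratio R = 65 × 0.75 = 48.75.
Required input speed = output speed × R = 24 × 48.75 = 1170 rad/s.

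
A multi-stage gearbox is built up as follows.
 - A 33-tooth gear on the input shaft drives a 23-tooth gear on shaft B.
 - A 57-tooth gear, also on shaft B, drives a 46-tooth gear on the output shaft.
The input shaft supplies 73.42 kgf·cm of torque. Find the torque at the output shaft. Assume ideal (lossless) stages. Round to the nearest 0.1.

gear mesh 23/33 = 0.69697 → τ = 73.42·0.69697 = 51.172 kgf·cm
gear mesh 46/57 = 0.80702 → τ = 51.172·0.80702 = 41.296 kgf·cm

41.3 kgf·cm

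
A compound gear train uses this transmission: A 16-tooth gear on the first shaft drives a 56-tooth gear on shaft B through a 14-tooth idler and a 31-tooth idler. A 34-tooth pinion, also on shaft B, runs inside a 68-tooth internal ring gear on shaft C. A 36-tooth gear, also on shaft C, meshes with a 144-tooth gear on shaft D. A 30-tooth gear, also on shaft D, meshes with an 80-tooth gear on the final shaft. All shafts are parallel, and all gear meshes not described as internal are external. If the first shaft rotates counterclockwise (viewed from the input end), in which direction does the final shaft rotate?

the first shaft → shaft B: driver → idler → idler → driven is 3 external meshes, 3 reversals → CW.
shaft B → shaft C: internal mesh, same direction → CW.
shaft C → shaft D: external mesh, 1 reversal → CCW.
shaft D → the final shaft: external mesh, 1 reversal → CW.
5 reversals in total — an odd number — so the final shaft turns opposite to the first shaft.

clockwise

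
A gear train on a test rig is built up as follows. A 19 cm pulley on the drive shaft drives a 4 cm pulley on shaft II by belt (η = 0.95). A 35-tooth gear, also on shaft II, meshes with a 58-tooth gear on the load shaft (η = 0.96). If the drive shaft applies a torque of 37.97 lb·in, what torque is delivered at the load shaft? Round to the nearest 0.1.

belt 4/19 = 0.21053 → τ = 37.97·0.21053·0.95 = 7.594 lb·in
gear mesh 58/35 = 1.6571 → τ = 7.594·1.6571·0.96 = 12.081 lb·in

12.1 lb·in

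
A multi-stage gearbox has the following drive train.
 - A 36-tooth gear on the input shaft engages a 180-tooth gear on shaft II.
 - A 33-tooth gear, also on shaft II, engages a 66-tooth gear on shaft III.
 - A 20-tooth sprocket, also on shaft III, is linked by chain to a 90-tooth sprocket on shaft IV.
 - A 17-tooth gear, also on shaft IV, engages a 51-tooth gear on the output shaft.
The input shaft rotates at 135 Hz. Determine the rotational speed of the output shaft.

1 Hz

Gear mesh: ratio = 180/36 = 5, so shaft II turns at 135 / 5 = 27 Hz.
Gear mesh: ratio = 66/33 = 2, so shaft III turns at 27 / 2 = 13.5 Hz.
Chain: ratio = 90/20 = 4.5, so shaft IV turns at 13.5 / 4.5 = 3 Hz.
Gear mesh: ratio = 51/17 = 3, so the output shaft turns at 3 / 3 = 1 Hz.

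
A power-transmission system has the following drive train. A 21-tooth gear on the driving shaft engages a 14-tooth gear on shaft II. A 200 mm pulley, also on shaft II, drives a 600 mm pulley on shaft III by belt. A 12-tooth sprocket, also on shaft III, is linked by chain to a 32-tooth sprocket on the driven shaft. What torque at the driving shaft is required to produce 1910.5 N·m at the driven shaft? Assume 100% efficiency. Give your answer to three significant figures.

Overall ratio R = 0.66667 × 3 × 2.6667 = 5.3333.
Input torque = output torque / R = 1910.5 / 5.3333 = 358.22 N·m.

358 N·m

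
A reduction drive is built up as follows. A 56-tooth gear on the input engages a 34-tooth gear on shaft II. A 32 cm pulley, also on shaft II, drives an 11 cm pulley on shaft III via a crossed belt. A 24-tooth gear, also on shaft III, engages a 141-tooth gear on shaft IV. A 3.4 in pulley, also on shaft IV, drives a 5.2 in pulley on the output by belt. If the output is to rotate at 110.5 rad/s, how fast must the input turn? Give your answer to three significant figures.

207 rad/s

Overall ratio R = 0.60714 × 0.34375 × 5.875 × 1.5294 = 1.8753.
Required input speed = output speed × R = 110.5 × 1.8753 = 207.22 rad/s.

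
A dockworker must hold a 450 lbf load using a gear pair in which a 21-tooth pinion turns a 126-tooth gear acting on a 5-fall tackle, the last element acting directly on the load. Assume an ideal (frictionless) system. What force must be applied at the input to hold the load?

15 lbf

Gear pair MA = 126/21 = 6.
Block-and-tackle MA = number of supporting rope parts = 5.
Combined ideal MA = 6 × 5 = 30.
Effort = load / MA = 450 / 30 = 15 lbf.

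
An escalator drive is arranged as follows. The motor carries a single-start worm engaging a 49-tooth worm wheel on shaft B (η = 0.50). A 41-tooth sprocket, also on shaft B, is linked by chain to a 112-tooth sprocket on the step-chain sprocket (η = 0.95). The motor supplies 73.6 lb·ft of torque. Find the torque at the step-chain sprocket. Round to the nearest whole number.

4680 lb·ft

worm 49/1 = 49 → τ = 73.6·49·0.50 = 1803.2 lb·ft
chain 112/41 = 2.7317 → τ = 1803.2·2.7317·0.95 = 4679.5 lb·ft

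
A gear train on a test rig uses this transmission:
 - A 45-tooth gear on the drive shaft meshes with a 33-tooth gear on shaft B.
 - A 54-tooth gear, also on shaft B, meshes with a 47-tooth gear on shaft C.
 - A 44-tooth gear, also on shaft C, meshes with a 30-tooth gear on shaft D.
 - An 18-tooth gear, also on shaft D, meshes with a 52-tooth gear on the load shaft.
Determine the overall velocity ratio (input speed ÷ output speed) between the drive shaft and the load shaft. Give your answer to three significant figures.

Each stage contributes driven/driver: gear mesh 33/45 = 0.73333, gear mesh 47/54 = 0.87037, gear mesh 30/44 = 0.68182, gear mesh 52/18 = 2.8889.
Overall: 0.73333 × 0.87037 × 0.68182 × 2.8889 = 1.2572.

1.26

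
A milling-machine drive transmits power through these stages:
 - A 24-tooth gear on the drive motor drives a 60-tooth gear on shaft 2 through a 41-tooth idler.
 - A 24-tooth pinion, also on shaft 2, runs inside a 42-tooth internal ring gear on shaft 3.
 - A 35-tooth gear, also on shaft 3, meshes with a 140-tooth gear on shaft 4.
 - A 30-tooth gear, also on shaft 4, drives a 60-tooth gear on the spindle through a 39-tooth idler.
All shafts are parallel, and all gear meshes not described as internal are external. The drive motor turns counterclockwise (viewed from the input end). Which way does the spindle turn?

the drive motor → shaft 2: driver → idler → driven is 2 external meshes, 2 reversals → CCW.
shaft 2 → shaft 3: internal mesh, same direction → CCW.
shaft 3 → shaft 4: external mesh, 1 reversal → CW.
shaft 4 → the spindle: driver → idler → driven is 2 external meshes, 2 reversals → CW.
5 reversals in total — an odd number — so the spindle turns opposite to the drive motor.

clockwise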